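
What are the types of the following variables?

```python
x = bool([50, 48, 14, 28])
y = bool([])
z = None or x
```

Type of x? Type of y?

bool() returns bool; bool() returns bool

bool, bool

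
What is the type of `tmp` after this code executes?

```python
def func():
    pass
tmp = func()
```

A function with no return statement returns None

NoneType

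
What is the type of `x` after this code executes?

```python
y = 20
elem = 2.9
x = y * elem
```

int * float returns float (20 * 2.9 = 58.0)

float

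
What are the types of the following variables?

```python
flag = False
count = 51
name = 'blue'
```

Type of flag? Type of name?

flag is bool; name is str

bool, str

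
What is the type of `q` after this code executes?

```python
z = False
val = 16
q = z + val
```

bool + int returns int (False is 0, so 0 + 16 = 16)

int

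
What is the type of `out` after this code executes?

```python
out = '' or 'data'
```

'or' returns first truthy value ('data', which is str)

str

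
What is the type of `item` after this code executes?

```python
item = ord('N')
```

ord() returns int (Unicode code point)

int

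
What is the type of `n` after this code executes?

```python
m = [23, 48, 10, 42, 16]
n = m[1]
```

Indexing a list of ints returns int (m[1] = 48)

int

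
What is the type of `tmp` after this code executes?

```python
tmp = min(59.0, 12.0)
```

min() of floats returns float

float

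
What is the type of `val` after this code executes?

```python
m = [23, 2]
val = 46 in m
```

'in' operator returns bool

bool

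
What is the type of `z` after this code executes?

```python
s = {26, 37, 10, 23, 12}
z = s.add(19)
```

set.add() returns None (mutates in place)

NoneType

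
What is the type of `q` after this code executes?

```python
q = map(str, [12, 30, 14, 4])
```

map() returns a map iterator object

map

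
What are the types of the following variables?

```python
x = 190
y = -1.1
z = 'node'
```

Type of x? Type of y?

x is int; y is float

int, float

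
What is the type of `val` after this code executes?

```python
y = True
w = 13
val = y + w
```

bool + int returns int (True is 1, so 1 + 13 = 14)

int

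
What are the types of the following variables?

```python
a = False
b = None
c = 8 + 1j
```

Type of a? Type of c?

a is bool; c is complex

bool, complex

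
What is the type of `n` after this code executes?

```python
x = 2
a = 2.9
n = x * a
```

int * float returns float (2 * 2.9 = 5.8)

float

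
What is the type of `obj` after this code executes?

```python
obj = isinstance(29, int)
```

isinstance() returns bool

bool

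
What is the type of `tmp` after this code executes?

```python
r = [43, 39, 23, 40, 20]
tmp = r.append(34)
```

list.append() returns None (mutates in place)

NoneType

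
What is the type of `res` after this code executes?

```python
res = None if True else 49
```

Ternary: condition is True, if branch (None) taken → NoneType

NoneType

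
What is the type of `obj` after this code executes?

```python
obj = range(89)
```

range() returns a range object

range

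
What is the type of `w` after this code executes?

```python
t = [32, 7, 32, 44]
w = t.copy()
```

list.copy() returns list

list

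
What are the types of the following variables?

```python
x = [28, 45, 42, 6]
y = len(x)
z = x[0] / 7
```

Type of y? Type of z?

len() returns int; int / int returns float

int, float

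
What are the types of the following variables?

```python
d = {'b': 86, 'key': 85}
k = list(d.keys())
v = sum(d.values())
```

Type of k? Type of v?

list(...) returns list; sum of int values returns int

list, int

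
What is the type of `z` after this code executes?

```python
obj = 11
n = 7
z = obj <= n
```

Comparison operators return bool

bool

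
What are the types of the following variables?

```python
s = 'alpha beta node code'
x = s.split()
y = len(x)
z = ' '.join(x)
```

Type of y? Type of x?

len() returns int; str.split() returns list

int, list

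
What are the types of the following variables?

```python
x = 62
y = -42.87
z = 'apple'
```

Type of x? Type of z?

x is int; z is str

int, str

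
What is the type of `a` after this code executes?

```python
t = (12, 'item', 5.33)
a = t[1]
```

Index 1 of tuple is 'item' which is str

str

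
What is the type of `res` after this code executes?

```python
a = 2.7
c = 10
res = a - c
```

float - int returns float (2.7 - 10 = -7.3)

float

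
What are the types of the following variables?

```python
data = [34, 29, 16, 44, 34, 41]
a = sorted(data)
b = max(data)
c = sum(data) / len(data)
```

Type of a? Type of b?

sorted() returns list; max of ints returns int

list, int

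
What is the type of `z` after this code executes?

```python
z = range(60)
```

range() returns a range object

range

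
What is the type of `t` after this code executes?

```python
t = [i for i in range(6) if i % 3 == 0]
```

A list comprehension [...] produces a list

list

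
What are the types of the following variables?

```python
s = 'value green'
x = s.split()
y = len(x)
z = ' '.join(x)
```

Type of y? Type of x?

len() returns int; str.split() returns list

int, list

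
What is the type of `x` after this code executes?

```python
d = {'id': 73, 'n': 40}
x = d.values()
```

.values() returns a dict_values view object

dict_values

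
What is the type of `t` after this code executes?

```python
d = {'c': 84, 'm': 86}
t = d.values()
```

.values() returns a dict_values view object

dict_values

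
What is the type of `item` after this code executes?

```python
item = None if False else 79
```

Ternary: condition is False, else branch (79) taken → int

int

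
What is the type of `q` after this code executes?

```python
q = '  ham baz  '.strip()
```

str.strip() returns str

str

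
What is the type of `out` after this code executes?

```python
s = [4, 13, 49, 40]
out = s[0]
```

Indexing a list of ints returns int (s[0] = 4)

int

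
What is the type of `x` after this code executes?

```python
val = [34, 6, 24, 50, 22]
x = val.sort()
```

list.sort() returns None (sorts in place)

NoneType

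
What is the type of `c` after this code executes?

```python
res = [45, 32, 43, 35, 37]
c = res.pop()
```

list.pop() returns the popped element (int here)

int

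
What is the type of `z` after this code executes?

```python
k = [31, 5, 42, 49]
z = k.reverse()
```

list.reverse() returns None

NoneType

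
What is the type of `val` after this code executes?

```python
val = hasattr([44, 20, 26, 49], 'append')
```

hasattr() returns bool

bool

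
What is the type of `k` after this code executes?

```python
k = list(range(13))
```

list(range(...)) returns list

list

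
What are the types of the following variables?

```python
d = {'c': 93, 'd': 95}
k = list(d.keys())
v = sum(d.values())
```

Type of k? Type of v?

list(...) returns list; sum of int values returns int

list, int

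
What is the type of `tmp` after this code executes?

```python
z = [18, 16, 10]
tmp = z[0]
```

Indexing a list of ints returns int (z[0] = 18)

int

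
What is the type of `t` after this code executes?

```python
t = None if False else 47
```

Ternary: condition is False, else branch (47) taken → int

int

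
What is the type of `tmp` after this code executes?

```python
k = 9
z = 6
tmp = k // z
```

int // int returns int (9 // 6 = 1)

int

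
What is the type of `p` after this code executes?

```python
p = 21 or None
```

'or' returns first truthy value (21, int)

int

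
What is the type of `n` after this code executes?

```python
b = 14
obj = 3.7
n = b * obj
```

int * float returns float (14 * 3.7 = 51.8)

float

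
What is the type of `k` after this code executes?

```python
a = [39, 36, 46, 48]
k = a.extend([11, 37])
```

list.extend() returns None

NoneType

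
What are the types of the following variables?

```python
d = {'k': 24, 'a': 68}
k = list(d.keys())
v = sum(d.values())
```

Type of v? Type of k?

sum of int values returns int; list(...) returns list

int, list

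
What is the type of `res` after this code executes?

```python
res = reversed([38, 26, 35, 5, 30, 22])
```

reversed() on a list returns a list_reverseiterator

list_reverseiterator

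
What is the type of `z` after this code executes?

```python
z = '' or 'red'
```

'or' returns first truthy value ('red', which is str)

str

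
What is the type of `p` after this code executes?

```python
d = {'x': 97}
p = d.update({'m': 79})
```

dict.update() returns None

NoneType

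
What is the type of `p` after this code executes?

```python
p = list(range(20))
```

list(range(...)) returns list

list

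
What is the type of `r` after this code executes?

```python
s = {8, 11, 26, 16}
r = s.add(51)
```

set.add() returns None (mutates in place)

NoneType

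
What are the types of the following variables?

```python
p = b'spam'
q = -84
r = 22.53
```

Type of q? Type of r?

q is int; r is float

int, float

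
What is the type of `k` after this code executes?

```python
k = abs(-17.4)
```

abs() of float returns float

float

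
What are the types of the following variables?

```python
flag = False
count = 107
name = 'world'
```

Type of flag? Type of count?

flag is bool; count is int

bool, int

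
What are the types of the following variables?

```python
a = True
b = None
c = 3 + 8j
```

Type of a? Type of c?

a is bool; c is complex

bool, complex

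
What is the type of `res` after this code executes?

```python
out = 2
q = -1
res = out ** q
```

int ** negative int returns float

float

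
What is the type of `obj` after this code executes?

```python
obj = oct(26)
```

oct() returns str representation

str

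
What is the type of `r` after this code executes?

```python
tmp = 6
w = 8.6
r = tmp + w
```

int + float returns float (6 + 8.6 = 14.6)

float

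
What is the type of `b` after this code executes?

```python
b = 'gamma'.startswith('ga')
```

str.startswith() returns bool

bool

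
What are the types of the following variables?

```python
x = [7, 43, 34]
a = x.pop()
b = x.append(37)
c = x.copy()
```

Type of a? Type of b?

list.pop() returns the element (int); list.append() returns None

int, NoneType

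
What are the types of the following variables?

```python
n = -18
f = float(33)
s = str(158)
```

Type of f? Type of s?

f is float; s is str

float, str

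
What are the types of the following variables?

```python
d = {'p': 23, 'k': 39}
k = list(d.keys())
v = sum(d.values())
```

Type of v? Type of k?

sum of int values returns int; list(...) returns list

int, list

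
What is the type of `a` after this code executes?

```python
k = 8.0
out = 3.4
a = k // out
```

float // float returns float (floor division preserves float type)

float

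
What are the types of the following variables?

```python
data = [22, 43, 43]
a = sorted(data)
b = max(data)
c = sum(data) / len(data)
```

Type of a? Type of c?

sorted() returns list; int / int returns float

list, float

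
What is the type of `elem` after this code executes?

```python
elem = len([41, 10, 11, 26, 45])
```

len() always returns int

int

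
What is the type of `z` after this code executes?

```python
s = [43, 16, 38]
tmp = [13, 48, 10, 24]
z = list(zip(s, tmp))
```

list(zip(...)) returns a list of tuples

list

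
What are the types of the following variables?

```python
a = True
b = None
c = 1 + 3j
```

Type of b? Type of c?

b is NoneType; c is complex

NoneType, complex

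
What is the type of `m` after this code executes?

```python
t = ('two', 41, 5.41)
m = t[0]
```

Index 0 of tuple is 'two' which is str

str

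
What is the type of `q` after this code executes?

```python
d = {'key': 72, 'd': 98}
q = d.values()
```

.values() returns a dict_values view object

dict_values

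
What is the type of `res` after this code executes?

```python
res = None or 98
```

'or' with None returns the other value (98, int)

int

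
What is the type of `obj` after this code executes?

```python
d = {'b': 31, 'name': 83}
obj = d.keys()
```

.keys() returns a dict_keys view object

dict_keys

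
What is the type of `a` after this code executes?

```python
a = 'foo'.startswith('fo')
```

str.startswith() returns bool

bool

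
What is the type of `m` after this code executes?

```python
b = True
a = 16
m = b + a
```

bool + int returns int (True is 1, so 1 + 16 = 17)

int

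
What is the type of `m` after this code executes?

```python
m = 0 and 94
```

'and' returns the first falsy value (0, which is int)

int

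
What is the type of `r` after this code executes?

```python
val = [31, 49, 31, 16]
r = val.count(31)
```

list.count() returns int

int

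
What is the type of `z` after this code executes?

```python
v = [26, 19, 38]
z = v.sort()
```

list.sort() returns None (sorts in place)

NoneType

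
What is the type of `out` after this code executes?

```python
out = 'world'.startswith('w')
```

str.startswith() returns bool

bool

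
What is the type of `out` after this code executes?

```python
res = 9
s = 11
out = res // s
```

int // int returns int (9 // 11 = 0)

int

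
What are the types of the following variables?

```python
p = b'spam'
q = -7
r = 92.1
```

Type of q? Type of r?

q is int; r is float

int, float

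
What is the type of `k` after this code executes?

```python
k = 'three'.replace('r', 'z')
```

str.replace() returns str

str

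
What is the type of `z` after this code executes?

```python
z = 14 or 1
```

'or' returns the first truthy value (14, which is int)

int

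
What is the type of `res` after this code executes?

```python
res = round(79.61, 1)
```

round() with ndigits arg returns float

float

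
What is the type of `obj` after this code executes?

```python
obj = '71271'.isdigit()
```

str.isdigit() returns bool

bool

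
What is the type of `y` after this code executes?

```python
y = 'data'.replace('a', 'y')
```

str.replace() returns str

str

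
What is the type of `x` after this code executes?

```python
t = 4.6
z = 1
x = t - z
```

float - int returns float (4.6 - 1 = 3.6)

float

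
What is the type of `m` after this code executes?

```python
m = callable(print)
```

callable() returns bool

bool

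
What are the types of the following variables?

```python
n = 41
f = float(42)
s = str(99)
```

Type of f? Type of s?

f is float; s is str

float, str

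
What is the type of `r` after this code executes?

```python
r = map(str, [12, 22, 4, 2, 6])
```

map() returns a map iterator object

map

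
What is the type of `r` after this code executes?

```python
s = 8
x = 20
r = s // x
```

int // int returns int (8 // 20 = 0)

int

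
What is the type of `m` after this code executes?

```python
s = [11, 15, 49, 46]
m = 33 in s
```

'in' operator returns bool

bool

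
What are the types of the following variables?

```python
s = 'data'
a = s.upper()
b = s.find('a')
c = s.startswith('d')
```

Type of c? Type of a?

str.startswith() returns bool; str.upper() returns str

bool, str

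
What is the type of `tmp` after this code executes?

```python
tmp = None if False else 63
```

Ternary: condition is False, else branch (63) taken → int

int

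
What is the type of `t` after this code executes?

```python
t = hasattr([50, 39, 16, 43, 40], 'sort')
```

hasattr() returns bool

bool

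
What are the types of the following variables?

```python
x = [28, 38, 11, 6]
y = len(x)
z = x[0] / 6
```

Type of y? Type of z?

len() returns int; int / int returns float

int, float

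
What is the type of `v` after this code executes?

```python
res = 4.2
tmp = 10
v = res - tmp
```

float - int returns float (4.2 - 10 = -5.8)

float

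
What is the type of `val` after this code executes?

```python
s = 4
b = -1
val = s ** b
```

int ** negative int returns float

float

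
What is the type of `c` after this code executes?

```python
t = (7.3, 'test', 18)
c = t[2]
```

Index 2 of tuple is 18 which is int

int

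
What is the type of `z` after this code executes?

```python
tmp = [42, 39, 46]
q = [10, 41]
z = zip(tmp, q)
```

zip() returns a zip iterator object

zip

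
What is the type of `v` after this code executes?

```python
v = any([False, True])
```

any() returns bool

bool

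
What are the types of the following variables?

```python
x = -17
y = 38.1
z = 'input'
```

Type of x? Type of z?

x is int; z is str

int, str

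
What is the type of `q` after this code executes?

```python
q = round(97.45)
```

round() with no ndigits arg returns int

int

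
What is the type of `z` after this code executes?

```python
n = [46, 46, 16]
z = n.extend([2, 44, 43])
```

list.extend() returns None

NoneType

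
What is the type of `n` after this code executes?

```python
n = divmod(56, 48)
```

divmod() returns a tuple (quotient, remainder)

tuple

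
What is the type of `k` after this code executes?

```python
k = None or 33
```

'or' with None returns the other value (33, int)

int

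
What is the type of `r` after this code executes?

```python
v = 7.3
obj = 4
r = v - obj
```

float - int returns float (7.3 - 4 = 3.3)

float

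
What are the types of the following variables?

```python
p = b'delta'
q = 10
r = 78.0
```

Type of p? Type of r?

p is bytes; r is float

bytes, float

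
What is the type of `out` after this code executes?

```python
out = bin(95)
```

bin() returns str representation

str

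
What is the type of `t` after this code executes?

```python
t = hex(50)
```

hex() returns str representation

str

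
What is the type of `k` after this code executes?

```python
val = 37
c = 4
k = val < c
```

Comparison operators return bool

bool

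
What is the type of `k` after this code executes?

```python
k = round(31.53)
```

round() with no ndigits arg returns int

int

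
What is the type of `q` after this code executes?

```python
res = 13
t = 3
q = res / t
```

int / int always returns float in Python 3 (13 / 3 = 4.33333)

float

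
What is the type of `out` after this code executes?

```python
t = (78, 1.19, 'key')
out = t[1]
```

Index 1 of tuple is 1.19 which is float

float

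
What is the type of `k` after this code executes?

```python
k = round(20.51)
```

round() with no ndigits arg returns int

int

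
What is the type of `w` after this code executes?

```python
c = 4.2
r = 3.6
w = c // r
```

float // float returns float (floor division preserves float type)

float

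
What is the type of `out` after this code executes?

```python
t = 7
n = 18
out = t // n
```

int // int returns int (7 // 18 = 0)

int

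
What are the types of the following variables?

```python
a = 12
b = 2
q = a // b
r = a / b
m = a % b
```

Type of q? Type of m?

int // int returns int; int % int returns int

int, int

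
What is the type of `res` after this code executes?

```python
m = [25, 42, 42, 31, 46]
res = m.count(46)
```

list.count() returns int

int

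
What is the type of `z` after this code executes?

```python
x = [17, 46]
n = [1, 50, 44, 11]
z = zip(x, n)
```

zip() returns a zip iterator object

zip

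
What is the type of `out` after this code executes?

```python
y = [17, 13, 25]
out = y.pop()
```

list.pop() returns the popped element (int here)

int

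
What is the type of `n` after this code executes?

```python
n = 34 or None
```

'or' returns first truthy value (34, int)

int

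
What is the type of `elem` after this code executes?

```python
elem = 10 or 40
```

'or' returns the first truthy value (10, which is int)

int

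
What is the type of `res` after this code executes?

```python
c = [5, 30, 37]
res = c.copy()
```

list.copy() returns list

list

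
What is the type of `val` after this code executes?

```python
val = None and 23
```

'and' returns first falsy value (None)

NoneType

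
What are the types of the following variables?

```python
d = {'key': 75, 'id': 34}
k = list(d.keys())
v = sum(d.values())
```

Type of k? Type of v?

list(...) returns list; sum of int values returns int

list, int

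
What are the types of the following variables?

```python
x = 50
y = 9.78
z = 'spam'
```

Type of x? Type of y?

x is int; y is float

int, float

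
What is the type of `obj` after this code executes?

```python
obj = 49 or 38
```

'or' returns the first truthy value (49, which is int)

int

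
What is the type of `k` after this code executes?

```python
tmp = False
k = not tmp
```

'not' always returns bool

bool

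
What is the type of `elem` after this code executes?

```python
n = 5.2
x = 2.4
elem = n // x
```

float // float returns float (floor division preserves float type)

float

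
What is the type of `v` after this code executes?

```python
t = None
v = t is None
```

'is' comparison returns bool

bool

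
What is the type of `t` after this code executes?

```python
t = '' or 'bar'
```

'or' returns first truthy value ('bar', which is str)

str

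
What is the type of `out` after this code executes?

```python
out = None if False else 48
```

Ternary: condition is False, else branch (48) taken → int

int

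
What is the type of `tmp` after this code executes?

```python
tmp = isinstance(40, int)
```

isinstance() returns bool

bool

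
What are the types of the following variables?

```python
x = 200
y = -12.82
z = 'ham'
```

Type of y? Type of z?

y is float; z is str

float, str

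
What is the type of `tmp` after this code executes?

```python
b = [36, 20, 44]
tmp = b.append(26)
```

list.append() returns None (mutates in place)

NoneType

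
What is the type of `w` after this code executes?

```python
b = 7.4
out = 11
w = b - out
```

float - int returns float (7.4 - 11 = -3.6)

float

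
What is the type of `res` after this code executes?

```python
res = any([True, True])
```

any() returns bool

bool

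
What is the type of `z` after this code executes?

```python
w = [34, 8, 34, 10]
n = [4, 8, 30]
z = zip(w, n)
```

zip() returns a zip iterator object

zip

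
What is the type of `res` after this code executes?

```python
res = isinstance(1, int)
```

isinstance() returns bool

bool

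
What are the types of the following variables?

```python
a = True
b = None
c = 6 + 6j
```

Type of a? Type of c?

a is bool; c is complex

bool, complex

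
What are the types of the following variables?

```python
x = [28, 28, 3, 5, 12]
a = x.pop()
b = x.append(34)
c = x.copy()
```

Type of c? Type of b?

list.copy() returns list; list.append() returns None

list, NoneType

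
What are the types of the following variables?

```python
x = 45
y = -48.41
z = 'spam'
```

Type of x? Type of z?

x is int; z is str

int, str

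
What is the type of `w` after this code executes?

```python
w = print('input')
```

print() returns None

NoneType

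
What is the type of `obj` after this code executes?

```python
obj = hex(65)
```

hex() returns str representation

str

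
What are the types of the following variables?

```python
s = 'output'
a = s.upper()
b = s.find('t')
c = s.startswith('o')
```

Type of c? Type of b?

str.startswith() returns bool; str.find() returns int

bool, int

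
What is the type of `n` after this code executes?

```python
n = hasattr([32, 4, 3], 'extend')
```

hasattr() returns bool

bool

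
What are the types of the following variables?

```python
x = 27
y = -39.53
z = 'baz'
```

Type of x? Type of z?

x is int; z is str

int, str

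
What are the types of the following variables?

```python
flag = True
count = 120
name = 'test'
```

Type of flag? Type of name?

flag is bool; name is str

bool, str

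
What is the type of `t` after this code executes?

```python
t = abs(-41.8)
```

abs() of float returns float

float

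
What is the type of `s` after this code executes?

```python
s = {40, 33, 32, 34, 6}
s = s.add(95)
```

set.add() returns None (mutates in place)

NoneType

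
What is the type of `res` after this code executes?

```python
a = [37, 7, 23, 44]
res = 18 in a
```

'in' operator returns bool

bool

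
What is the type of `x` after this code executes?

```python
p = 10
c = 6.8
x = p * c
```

int * float returns float (10 * 6.8 = 68.0)

float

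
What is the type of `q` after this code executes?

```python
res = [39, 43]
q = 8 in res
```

'in' operator returns bool

bool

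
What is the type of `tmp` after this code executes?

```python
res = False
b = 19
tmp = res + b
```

bool + int returns int (False is 0, so 0 + 19 = 19)

int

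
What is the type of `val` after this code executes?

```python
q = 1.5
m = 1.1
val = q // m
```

float // float returns float (floor division preserves float type)

float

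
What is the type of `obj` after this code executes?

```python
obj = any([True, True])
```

any() returns bool

bool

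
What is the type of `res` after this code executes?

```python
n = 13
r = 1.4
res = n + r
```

int + float returns float (13 + 1.4 = 14.4)

float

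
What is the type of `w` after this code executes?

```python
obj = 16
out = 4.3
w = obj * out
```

int * float returns float (16 * 4.3 = 68.8)

float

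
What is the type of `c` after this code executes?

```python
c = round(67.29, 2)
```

round() with ndigits arg returns float

float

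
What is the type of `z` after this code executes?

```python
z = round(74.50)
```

round() with no ndigits arg returns int

int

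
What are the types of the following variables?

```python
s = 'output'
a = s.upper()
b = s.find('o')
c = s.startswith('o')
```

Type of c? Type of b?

str.startswith() returns bool; str.find() returns int

bool, int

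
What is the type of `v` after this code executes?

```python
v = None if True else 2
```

Ternary: condition is True, if branch (None) taken → NoneType

NoneType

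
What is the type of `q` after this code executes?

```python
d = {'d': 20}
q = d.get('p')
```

dict.get() returns None when key 'p' is not found and no default given

NoneType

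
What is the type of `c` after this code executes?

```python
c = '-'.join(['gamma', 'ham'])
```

str.join() returns str

str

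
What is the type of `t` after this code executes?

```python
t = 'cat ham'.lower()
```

str.lower() returns str

str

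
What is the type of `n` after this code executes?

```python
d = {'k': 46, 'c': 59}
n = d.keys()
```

.keys() returns a dict_keys view object

dict_keys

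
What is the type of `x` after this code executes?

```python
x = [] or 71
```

'or' returns first truthy value (71, which is int)

int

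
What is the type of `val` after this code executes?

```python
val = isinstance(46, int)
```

isinstance() returns bool

bool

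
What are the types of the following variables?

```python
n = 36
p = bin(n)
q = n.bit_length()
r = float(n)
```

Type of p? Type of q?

bin() returns str; int.bit_length() returns int

str, int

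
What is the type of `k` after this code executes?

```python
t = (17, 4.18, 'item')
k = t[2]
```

Index 2 of tuple is 'item' which is str

str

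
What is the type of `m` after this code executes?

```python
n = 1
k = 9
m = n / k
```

int / int always returns float in Python 3 (1 / 9 = 0.111111)

float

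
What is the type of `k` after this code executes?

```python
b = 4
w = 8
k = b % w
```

int % int returns int (4 % 8 = 4)

int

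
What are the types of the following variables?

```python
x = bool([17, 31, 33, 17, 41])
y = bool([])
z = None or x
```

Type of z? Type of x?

None or <bool> returns the bool; bool() returns bool

bool, bool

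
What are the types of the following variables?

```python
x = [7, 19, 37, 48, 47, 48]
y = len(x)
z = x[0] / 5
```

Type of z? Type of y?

int / int returns float; len() returns int

float, int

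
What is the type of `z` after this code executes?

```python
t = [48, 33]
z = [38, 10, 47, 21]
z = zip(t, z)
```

zip() returns a zip iterator object

zip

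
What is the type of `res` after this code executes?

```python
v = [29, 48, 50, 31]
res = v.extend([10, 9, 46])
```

list.extend() returns None

NoneType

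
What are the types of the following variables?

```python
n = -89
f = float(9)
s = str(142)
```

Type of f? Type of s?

f is float; s is str

float, str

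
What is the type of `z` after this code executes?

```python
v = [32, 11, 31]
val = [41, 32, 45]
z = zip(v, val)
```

zip() returns a zip iterator object

zip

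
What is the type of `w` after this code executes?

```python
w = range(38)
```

range() returns a range object

range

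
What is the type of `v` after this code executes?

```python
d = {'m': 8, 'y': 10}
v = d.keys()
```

.keys() returns a dict_keys view object

dict_keys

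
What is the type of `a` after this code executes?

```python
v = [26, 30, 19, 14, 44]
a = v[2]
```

Indexing a list of ints returns int (v[2] = 19)

int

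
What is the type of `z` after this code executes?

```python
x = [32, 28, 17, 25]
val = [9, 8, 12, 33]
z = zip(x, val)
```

zip() returns a zip iterator object

zip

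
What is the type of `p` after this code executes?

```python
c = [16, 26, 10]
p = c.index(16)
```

list.index() returns int

int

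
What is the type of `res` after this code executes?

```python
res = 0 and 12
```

'and' returns the first falsy value (0, which is int)

int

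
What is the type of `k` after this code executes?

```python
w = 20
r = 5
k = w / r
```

int / int always returns float in Python 3 (20 / 5 = 4)

float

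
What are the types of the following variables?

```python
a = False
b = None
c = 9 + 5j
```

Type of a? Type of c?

a is bool; c is complex

bool, complex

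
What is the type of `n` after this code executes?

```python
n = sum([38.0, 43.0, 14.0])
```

sum() of floats returns float

float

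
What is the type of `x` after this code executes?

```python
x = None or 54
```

'or' with None returns the other value (54, int)

int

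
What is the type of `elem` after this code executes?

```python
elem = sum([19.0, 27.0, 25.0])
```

sum() of floats returns float

float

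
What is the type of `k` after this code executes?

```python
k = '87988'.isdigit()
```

str.isdigit() returns bool

bool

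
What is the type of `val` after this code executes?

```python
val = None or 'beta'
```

'or' with None returns the other value ('beta', str)

str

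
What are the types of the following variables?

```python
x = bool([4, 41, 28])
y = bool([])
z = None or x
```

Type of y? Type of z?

bool() returns bool; None or <bool> returns the bool

bool, bool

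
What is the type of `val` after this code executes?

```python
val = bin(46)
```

bin() returns str representation

str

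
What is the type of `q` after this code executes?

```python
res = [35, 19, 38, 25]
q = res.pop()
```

list.pop() returns the popped element (int here)

int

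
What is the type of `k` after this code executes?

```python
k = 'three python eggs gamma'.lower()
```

str.lower() returns str

str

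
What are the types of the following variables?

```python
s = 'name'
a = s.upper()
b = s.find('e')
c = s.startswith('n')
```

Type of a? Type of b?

str.upper() returns str; str.find() returns int

str, int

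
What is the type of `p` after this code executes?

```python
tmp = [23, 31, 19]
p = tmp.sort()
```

list.sort() returns None (sorts in place)

NoneType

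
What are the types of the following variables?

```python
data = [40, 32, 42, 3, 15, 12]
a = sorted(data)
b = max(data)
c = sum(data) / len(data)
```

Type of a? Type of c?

sorted() returns list; int / int returns float

list, float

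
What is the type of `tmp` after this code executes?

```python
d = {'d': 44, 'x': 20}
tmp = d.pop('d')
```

dict.pop() returns the value (int)

int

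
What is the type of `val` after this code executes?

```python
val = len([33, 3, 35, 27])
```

len() always returns int

int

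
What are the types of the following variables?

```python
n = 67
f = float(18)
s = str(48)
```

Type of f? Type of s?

f is float; s is str

float, str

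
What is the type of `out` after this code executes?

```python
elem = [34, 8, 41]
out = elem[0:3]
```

Slicing a list always returns a list

list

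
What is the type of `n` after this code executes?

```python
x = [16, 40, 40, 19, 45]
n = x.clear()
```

list.clear() returns None

NoneType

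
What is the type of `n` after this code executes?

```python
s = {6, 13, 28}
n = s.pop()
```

Popping from a set of ints returns int

int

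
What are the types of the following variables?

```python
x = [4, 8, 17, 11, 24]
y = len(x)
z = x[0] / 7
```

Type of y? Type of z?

len() returns int; int / int returns float

int, float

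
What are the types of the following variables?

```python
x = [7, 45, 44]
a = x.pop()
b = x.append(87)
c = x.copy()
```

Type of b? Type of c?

list.append() returns None; list.copy() returns list

NoneType, list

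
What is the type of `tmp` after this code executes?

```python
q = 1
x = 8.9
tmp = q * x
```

int * float returns float (1 * 8.9 = 8.9)

float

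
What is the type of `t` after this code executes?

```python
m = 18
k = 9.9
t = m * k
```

int * float returns float (18 * 9.9 = 178.2)

float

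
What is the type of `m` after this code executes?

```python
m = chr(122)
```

chr() returns str (single character)

str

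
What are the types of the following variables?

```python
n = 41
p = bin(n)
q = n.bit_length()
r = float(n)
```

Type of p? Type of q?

bin() returns str; int.bit_length() returns int

str, int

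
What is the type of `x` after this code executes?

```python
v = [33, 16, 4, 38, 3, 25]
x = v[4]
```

Indexing a list of ints returns int (v[4] = 3)

int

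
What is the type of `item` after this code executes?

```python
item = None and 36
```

'and' returns first falsy value (None)

NoneType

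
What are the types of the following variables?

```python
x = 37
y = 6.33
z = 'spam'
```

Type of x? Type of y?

x is int; y is float

int, float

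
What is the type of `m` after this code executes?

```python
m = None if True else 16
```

Ternary: condition is True, if branch (None) taken → NoneType

NoneType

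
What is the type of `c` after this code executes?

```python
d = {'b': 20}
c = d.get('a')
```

dict.get() returns None when key 'a' is not found and no default given

NoneType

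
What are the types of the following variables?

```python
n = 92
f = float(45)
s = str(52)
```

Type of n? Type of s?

n is int; s is str

int, str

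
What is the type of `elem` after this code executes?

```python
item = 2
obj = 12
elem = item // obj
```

int // int returns int (2 // 12 = 0)

int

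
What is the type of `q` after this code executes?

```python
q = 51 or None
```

'or' returns first truthy value (51, int)

int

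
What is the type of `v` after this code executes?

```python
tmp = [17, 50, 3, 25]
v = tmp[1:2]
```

Slicing a list always returns a list

list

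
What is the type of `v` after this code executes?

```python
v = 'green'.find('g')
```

str.find() returns int (index, or -1)

int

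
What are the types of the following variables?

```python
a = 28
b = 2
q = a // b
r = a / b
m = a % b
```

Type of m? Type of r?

int % int returns int; int / int returns float

int, float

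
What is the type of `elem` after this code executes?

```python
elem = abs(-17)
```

abs() of int returns int

int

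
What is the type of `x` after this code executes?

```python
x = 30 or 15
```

'or' returns the first truthy value (30, which is int)

int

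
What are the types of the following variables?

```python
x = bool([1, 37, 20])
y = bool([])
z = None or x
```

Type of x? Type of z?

bool() returns bool; None or <bool> returns the bool

bool, bool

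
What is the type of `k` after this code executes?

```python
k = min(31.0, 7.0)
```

min() of floats returns float

float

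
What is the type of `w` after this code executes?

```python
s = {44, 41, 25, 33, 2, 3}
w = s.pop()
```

Popping from a set of ints returns int

int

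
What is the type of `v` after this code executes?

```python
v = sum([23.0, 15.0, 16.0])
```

sum() of floats returns float

float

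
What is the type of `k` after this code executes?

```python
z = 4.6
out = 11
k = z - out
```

float - int returns float (4.6 - 11 = -6.4)

float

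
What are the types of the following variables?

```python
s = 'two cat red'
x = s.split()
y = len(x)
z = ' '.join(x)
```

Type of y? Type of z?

len() returns int; str.join() returns str

int, str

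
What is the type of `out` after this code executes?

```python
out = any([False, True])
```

any() returns bool

bool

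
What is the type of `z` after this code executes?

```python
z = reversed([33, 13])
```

reversed() on a list returns a list_reverseiterator

list_reverseiterator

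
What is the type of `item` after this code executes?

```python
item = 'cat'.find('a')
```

str.find() returns int (index, or -1)

int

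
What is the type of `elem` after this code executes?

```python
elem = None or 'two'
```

'or' with None returns the other value ('two', str)

str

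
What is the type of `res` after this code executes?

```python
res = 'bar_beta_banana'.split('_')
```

str.split() returns list

list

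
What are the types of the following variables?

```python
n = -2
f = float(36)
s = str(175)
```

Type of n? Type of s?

n is int; s is str

int, str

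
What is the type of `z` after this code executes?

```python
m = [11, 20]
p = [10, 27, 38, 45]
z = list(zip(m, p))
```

list(zip(...)) returns a list of tuples

list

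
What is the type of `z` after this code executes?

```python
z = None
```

None has type NoneType

NoneType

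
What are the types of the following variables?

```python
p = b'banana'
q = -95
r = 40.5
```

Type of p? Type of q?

p is bytes; q is int

bytes, int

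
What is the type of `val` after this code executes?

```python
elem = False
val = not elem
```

'not' always returns bool

bool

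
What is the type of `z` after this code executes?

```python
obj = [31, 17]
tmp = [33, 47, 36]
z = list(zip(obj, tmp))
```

list(zip(...)) returns a list of tuples

list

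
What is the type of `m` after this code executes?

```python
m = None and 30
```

'and' returns first falsy value (None)

NoneType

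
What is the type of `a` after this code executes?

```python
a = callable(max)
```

callable() returns bool

bool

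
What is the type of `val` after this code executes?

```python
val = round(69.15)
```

round() with no ndigits arg returns int

int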